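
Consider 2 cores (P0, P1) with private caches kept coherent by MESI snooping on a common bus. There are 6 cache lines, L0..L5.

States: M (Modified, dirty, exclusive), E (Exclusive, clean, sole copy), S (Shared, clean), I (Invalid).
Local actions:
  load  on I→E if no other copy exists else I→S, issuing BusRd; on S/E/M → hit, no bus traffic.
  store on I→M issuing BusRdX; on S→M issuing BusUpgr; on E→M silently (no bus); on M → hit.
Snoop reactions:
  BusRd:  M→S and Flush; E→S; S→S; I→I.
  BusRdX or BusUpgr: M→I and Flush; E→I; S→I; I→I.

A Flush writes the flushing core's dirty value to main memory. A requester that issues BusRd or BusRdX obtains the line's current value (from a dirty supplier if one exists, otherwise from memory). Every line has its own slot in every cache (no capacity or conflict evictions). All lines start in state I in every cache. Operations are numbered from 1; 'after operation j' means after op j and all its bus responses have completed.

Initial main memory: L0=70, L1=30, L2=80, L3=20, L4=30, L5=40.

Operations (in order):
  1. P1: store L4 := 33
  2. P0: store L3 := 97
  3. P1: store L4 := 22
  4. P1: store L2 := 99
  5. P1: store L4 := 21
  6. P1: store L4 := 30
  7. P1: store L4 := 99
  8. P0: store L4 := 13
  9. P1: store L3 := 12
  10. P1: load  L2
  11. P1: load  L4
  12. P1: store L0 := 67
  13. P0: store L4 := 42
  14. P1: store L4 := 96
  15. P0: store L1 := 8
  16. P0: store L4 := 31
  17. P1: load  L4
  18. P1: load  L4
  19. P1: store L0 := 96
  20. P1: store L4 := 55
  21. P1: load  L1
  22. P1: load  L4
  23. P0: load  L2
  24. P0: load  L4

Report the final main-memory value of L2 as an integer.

step 1: P1: store L4 := 33  ⟶  IM  (L4)  txn=BusRdX  M[L4]=30
step 2: P0: store L3 := 97  ⟶  MI  (L3)  txn=BusRdX  M[L3]=20
step 3: P1: store L4 := 22  ⟶  IM  (L4)  txn=∅  M[L4]=30
step 4: P1: store L2 := 99  ⟶  IM  (L2)  txn=BusRdX  M[L2]=80
step 5: P1: store L4 := 21  ⟶  IM  (L4)  txn=∅  M[L4]=30
step 6: P1: store L4 := 30  ⟶  IM  (L4)  txn=∅  M[L4]=30
step 7: P1: store L4 := 99  ⟶  IM  (L4)  txn=∅  M[L4]=30
step 8: P0: store L4 := 13  ⟶  MI  (L4)  txn=BusRdX+Flush  M[L4]=99
step 9: P1: store L3 := 12  ⟶  IM  (L3)  txn=BusRdX+Flush  M[L3]=97
step 10: P1: load  L2  ⟶  IM  (L2)  txn=∅  M[L2]=80
step 11: P1: load  L4  ⟶  SS  (L4)  txn=BusRd+Flush  M[L4]=13
step 12: P1: store L0 := 67  ⟶  IM  (L0)  txn=BusRdX  M[L0]=70
step 13: P0: store L4 := 42  ⟶  MI  (L4)  txn=BusUpgr  M[L4]=13
step 14: P1: store L4 := 96  ⟶  IM  (L4)  txn=BusRdX+Flush  M[L4]=42
step 15: P0: store L1 := 8  ⟶  MI  (L1)  txn=BusRdX  M[L1]=30
step 16: P0: store L4 := 31  ⟶  MI  (L4)  txn=BusRdX+Flush  M[L4]=96
step 17: P1: load  L4  ⟶  SS  (L4)  txn=BusRd+Flush  M[L4]=31
step 18: P1: load  L4  ⟶  SS  (L4)  txn=∅  M[L4]=31
step 19: P1: store L0 := 96  ⟶  IM  (L0)  txn=∅  M[L0]=70
step 20: P1: store L4 := 55  ⟶  IM  (L4)  txn=BusUpgr  M[L4]=31
step 21: P1: load  L1  ⟶  SS  (L1)  txn=BusRd+Flush  M[L1]=8
step 22: P1: load  L4  ⟶  IM  (L4)  txn=∅  M[L4]=31
step 23: P0: load  L2  ⟶  SS  (L2)  txn=BusRd+Flush  M[L2]=99
step 24: P0: load  L4  ⟶  SS  (L4)  txn=BusRd+Flush  M[L4]=55

memory[L2] = 99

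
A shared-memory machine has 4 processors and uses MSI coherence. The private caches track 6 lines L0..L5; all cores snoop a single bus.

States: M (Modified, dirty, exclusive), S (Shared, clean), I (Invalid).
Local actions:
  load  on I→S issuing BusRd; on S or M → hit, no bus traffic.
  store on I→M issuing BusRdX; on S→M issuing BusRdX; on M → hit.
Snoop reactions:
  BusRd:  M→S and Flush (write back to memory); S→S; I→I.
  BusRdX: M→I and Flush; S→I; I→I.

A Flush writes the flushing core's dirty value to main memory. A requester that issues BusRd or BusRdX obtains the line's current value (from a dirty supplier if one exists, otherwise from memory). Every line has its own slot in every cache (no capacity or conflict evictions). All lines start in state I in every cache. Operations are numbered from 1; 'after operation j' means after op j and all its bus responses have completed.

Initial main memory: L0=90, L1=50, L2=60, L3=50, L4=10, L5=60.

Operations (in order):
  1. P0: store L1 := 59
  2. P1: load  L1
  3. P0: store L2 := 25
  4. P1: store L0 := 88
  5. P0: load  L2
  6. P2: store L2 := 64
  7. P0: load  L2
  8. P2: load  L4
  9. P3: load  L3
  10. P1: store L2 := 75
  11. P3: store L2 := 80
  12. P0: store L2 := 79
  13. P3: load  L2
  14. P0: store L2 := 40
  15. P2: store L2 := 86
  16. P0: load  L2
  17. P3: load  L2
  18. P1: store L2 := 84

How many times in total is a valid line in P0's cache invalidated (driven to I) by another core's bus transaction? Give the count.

  op1 P0: store L1 := 59 → M/I/I/I on L1; bus BusRdX; mem=50
  op2 P1: load  L1 → S/S/I/I on L1; bus BusRd Flush; mem=59
  op3 P0: store L2 := 25 → M/I/I/I on L2; bus BusRdX; mem=60
  op4 P1: store L0 := 88 → I/M/I/I on L0; bus BusRdX; mem=90
  op5 P0: load  L2 → M/I/I/I on L2; bus (none); mem=60
  op6 P2: store L2 := 64 → I/I/M/I on L2; bus BusRdX Flush; mem=25
  op7 P0: load  L2 → S/I/S/I on L2; bus BusRd Flush; mem=64
  op8 P2: load  L4 → I/I/S/I on L4; bus BusRd; mem=10
  op9 P3: load  L3 → I/I/I/S on L3; bus BusRd; mem=50
  op10 P1: store L2 := 75 → I/M/I/I on L2; bus BusRdX; mem=64
  op11 P3: store L2 := 80 → I/I/I/M on L2; bus BusRdX Flush; mem=75
  op12 P0: store L2 := 79 → M/I/I/I on L2; bus BusRdX Flush; mem=80
  op13 P3: load  L2 → S/I/I/S on L2; bus BusRd Flush; mem=79
  op14 P0: store L2 := 40 → M/I/I/I on L2; bus BusRdX; mem=79
  op15 P2: store L2 := 86 → I/I/M/I on L2; bus BusRdX Flush; mem=40
  op16 P0: load  L2 → S/I/S/I on L2; bus BusRd Flush; mem=86
  op17 P3: load  L2 → S/I/S/S on L2; bus BusRd; mem=86
  op18 P1: store L2 := 84 → I/M/I/I on L2; bus BusRdX; mem=86

invalidations = 4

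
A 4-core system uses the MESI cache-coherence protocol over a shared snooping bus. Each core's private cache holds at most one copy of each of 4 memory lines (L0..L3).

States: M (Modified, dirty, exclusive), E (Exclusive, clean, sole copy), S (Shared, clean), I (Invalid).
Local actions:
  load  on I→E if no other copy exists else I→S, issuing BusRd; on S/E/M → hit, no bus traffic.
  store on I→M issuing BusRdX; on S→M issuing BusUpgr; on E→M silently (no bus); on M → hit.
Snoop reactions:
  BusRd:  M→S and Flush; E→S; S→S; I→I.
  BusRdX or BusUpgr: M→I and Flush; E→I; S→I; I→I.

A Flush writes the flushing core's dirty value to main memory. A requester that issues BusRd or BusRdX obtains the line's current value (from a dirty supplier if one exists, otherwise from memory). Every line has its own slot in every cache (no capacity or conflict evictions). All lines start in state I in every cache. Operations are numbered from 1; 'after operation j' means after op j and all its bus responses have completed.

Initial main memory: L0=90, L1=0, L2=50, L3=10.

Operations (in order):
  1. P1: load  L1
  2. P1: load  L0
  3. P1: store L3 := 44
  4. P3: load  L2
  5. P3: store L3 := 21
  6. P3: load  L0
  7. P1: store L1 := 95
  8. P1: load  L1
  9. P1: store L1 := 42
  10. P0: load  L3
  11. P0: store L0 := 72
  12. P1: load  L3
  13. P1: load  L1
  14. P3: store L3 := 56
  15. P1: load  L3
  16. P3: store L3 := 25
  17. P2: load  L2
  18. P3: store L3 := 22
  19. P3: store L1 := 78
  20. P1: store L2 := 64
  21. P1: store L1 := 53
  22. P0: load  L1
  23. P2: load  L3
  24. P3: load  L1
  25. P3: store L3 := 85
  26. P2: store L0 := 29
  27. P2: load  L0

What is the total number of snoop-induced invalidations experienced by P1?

invalidations = 5

  op1 P1: load  L1 → I/E/I/I on L1; bus BusRd; mem=0
  op2 P1: load  L0 → I/E/I/I on L0; bus BusRd; mem=90
  op3 P1: store L3 := 44 → I/M/I/I on L3; bus BusRdX; mem=10
  op4 P3: load  L2 → I/I/I/E on L2; bus BusRd; mem=50
  op5 P3: store L3 := 21 → I/I/I/M on L3; bus BusRdX Flush; mem=44
  op6 P3: load  L0 → I/S/I/S on L0; bus BusRd; mem=90
  op7 P1: store L1 := 95 → I/M/I/I on L1; bus (none); mem=0
  op8 P1: load  L1 → I/M/I/I on L1; bus (none); mem=0
  op9 P1: store L1 := 42 → I/M/I/I on L1; bus (none); mem=0
  op10 P0: load  L3 → S/I/I/S on L3; bus BusRd Flush; mem=21
  op11 P0: store L0 := 72 → M/I/I/I on L0; bus BusRdX; mem=90
  op12 P1: load  L3 → S/S/I/S on L3; bus BusRd; mem=21
  op13 P1: load  L1 → I/M/I/I on L1; bus (none); mem=0
  op14 P3: store L3 := 56 → I/I/I/M on L3; bus BusUpgr; mem=21
  op15 P1: load  L3 → I/S/I/S on L3; bus BusRd Flush; mem=56
  op16 P3: store L3 := 25 → I/I/I/M on L3; bus BusUpgr; mem=56
  op17 P2: load  L2 → I/I/S/S on L2; bus BusRd; mem=50
  op18 P3: store L3 := 22 → I/I/I/M on L3; bus (none); mem=56
  op19 P3: store L1 := 78 → I/I/I/M on L1; bus BusRdX Flush; mem=42
  op20 P1: store L2 := 64 → I/M/I/I on L2; bus BusRdX; mem=50
  op21 P1: store L1 := 53 → I/M/I/I on L1; bus BusRdX Flush; mem=78
  op22 P0: load  L1 → S/S/I/I on L1; bus BusRd Flush; mem=53
  op23 P2: load  L3 → I/I/S/S on L3; bus BusRd Flush; mem=22
  op24 P3: load  L1 → S/S/I/S on L1; bus BusRd; mem=53
  op25 P3: store L3 := 85 → I/I/I/M on L3; bus BusUpgr; mem=22
  op26 P2: store L0 := 29 → I/I/M/I on L0; bus BusRdX Flush; mem=72
  op27 P2: load  L0 → I/I/M/I on L0; bus (none); mem=72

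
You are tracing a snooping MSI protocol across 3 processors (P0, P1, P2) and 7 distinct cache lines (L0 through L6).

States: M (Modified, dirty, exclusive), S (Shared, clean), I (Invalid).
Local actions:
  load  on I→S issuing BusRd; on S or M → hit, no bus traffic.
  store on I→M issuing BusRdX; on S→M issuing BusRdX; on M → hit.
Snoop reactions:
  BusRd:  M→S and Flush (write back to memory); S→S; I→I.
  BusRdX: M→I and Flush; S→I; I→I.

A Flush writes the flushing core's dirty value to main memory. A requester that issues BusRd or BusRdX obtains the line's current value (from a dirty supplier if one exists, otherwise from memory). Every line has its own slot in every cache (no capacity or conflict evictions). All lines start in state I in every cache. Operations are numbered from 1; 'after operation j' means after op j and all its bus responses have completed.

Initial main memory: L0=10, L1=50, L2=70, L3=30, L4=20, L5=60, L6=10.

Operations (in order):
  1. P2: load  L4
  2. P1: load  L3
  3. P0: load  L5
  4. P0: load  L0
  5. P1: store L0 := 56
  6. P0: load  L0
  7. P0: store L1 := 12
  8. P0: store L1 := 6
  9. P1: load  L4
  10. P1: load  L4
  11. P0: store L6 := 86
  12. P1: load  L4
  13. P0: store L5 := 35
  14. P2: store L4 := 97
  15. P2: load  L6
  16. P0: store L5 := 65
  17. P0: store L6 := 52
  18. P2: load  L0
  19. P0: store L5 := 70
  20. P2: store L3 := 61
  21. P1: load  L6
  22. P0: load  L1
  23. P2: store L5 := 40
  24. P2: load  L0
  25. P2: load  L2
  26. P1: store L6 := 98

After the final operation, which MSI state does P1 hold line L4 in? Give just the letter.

state = I

1. P2: load  L4  bus=[BusRd]  L4: P0=I P1=I P2=S  mem[L4]=20
2. P1: load  L3  bus=[BusRd]  L3: P0=I P1=S P2=I  mem[L3]=30
3. P0: load  L5  bus=[BusRd]  L5: P0=S P1=I P2=I  mem[L5]=60
4. P0: load  L0  bus=[BusRd]  L0: P0=S P1=I P2=I  mem[L0]=10
5. P1: store L0 := 56  bus=[BusRdX]  L0: P0=I P1=M P2=I  mem[L0]=10
6. P0: load  L0  bus=[BusRd,Flush]  L0: P0=S P1=S P2=I  mem[L0]=56
7. P0: store L1 := 12  bus=[BusRdX]  L1: P0=M P1=I P2=I  mem[L1]=50
8. P0: store L1 := 6  bus=[-]  L1: P0=M P1=I P2=I  mem[L1]=50
9. P1: load  L4  bus=[BusRd]  L4: P0=I P1=S P2=S  mem[L4]=20
10. P1: load  L4  bus=[-]  L4: P0=I P1=S P2=S  mem[L4]=20
11. P0: store L6 := 86  bus=[BusRdX]  L6: P0=M P1=I P2=I  mem[L6]=10
12. P1: load  L4  bus=[-]  L4: P0=I P1=S P2=S  mem[L4]=20
13. P0: store L5 := 35  bus=[BusRdX]  L5: P0=M P1=I P2=I  mem[L5]=60
14. P2: store L4 := 97  bus=[BusRdX]  L4: P0=I P1=I P2=M  mem[L4]=20
15. P2: load  L6  bus=[BusRd,Flush]  L6: P0=S P1=I P2=S  mem[L6]=86
16. P0: store L5 := 65  bus=[-]  L5: P0=M P1=I P2=I  mem[L5]=60
17. P0: store L6 := 52  bus=[BusRdX]  L6: P0=M P1=I P2=I  mem[L6]=86
18. P2: load  L0  bus=[BusRd]  L0: P0=S P1=S P2=S  mem[L0]=56
19. P0: store L5 := 70  bus=[-]  L5: P0=M P1=I P2=I  mem[L5]=60
20. P2: store L3 := 61  bus=[BusRdX]  L3: P0=I P1=I P2=M  mem[L3]=30
21. P1: load  L6  bus=[BusRd,Flush]  L6: P0=S P1=S P2=I  mem[L6]=52
22. P0: load  L1  bus=[-]  L1: P0=M P1=I P2=I  mem[L1]=50
23. P2: store L5 := 40  bus=[BusRdX,Flush]  L5: P0=I P1=I P2=M  mem[L5]=70
24. P2: load  L0  bus=[-]  L0: P0=S P1=S P2=S  mem[L0]=56
25. P2: load  L2  bus=[BusRd]  L2: P0=I P1=I P2=S  mem[L2]=70
26. P1: store L6 := 98  bus=[BusRdX]  L6: P0=I P1=M P2=I  mem[L6]=52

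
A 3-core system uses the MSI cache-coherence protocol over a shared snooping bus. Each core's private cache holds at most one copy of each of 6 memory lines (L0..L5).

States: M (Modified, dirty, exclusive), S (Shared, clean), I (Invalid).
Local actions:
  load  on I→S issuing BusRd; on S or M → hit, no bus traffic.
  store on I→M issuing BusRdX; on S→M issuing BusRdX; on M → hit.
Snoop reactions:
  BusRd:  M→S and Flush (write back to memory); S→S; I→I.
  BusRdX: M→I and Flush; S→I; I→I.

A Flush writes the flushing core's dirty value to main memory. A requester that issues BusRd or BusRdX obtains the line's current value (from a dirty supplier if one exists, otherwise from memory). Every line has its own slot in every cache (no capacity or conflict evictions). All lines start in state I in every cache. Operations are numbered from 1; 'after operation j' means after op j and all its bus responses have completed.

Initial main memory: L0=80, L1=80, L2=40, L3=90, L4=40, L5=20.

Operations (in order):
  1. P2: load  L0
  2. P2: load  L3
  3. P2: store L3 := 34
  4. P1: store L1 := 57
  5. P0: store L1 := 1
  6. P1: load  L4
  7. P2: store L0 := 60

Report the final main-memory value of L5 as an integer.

1. P2: load  L0  bus=[BusRd]  L0: P0=I P1=I P2=S  mem[L0]=80
2. P2: load  L3  bus=[BusRd]  L3: P0=I P1=I P2=S  mem[L3]=90
3. P2: store L3 := 34  bus=[BusRdX]  L3: P0=I P1=I P2=M  mem[L3]=90
4. P1: store L1 := 57  bus=[BusRdX]  L1: P0=I P1=M P2=I  mem[L1]=80
5. P0: store L1 := 1  bus=[BusRdX,Flush]  L1: P0=M P1=I P2=I  mem[L1]=57
6. P1: load  L4  bus=[BusRd]  L4: P0=I P1=S P2=I  mem[L4]=40
7. P2: store L0 := 60  bus=[BusRdX]  L0: P0=I P1=I P2=M  mem[L0]=80

memory[L5] = 20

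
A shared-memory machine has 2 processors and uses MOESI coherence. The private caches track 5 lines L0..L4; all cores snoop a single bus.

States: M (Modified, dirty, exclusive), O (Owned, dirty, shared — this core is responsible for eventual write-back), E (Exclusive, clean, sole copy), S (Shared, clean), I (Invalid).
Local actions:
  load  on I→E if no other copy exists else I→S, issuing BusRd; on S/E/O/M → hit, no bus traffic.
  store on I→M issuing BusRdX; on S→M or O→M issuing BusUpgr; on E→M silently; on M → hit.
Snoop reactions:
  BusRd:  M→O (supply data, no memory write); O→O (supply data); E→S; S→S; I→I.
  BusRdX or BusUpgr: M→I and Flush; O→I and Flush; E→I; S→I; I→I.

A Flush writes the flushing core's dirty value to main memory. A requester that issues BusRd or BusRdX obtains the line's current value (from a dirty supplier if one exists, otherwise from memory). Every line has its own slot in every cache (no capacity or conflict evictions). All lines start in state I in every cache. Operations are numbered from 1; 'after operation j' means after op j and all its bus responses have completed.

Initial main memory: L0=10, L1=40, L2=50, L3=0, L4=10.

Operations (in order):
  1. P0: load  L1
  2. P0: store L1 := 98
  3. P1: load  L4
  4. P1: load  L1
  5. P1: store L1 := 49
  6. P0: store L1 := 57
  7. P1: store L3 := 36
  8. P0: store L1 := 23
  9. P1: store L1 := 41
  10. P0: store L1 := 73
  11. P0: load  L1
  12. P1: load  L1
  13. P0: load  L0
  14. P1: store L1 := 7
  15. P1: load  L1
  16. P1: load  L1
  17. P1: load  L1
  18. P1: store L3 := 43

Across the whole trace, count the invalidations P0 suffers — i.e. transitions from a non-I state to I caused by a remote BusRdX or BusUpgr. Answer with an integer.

invalidations = 3

1. P0: load  L1  bus=[BusRd]  L1: P0=E P1=I  mem[L1]=40
2. P0: store L1 := 98  bus=[-]  L1: P0=M P1=I  mem[L1]=40
3. P1: load  L4  bus=[BusRd]  L4: P0=I P1=E  mem[L4]=10
4. P1: load  L1  bus=[BusRd]  L1: P0=O P1=S  mem[L1]=40
5. P1: store L1 := 49  bus=[BusUpgr,Flush]  L1: P0=I P1=M  mem[L1]=98
6. P0: store L1 := 57  bus=[BusRdX,Flush]  L1: P0=M P1=I  mem[L1]=49
7. P1: store L3 := 36  bus=[BusRdX]  L3: P0=I P1=M  mem[L3]=0
8. P0: store L1 := 23  bus=[-]  L1: P0=M P1=I  mem[L1]=49
9. P1: store L1 := 41  bus=[BusRdX,Flush]  L1: P0=I P1=M  mem[L1]=23
10. P0: store L1 := 73  bus=[BusRdX,Flush]  L1: P0=M P1=I  mem[L1]=41
11. P0: load  L1  bus=[-]  L1: P0=M P1=I  mem[L1]=41
12. P1: load  L1  bus=[BusRd]  L1: P0=O P1=S  mem[L1]=41
13. P0: load  L0  bus=[BusRd]  L0: P0=E P1=I  mem[L0]=10
14. P1: store L1 := 7  bus=[BusUpgr,Flush]  L1: P0=I P1=M  mem[L1]=73
15. P1: load  L1  bus=[-]  L1: P0=I P1=M  mem[L1]=73
16. P1: load  L1  bus=[-]  L1: P0=I P1=M  mem[L1]=73
17. P1: load  L1  bus=[-]  L1: P0=I P1=M  mem[L1]=73
18. P1: store L3 := 43  bus=[-]  L3: P0=I P1=M  mem[L3]=0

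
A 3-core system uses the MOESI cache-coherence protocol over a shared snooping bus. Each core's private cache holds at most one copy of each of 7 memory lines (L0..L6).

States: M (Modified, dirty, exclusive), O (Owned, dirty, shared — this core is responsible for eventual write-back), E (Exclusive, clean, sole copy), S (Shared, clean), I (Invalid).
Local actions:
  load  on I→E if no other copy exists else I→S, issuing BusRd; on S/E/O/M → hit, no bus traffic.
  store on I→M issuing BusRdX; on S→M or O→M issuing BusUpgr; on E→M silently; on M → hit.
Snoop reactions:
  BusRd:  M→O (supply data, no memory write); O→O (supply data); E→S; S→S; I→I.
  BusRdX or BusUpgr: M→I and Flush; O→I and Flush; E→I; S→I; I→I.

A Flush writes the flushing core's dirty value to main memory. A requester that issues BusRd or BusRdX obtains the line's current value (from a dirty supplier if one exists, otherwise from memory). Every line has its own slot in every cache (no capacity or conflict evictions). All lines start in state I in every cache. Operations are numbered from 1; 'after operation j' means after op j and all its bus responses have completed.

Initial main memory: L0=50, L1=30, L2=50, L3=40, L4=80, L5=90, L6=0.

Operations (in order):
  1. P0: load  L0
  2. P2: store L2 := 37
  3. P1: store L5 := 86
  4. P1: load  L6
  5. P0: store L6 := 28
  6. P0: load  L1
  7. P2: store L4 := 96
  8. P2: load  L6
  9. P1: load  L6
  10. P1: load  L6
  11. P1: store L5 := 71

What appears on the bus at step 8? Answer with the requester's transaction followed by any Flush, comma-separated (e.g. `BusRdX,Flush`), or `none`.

bus = BusRd

  op1 P0: load  L0 → E/I/I on L0; bus BusRd; mem=50
  op2 P2: store L2 := 37 → I/I/M on L2; bus BusRdX; mem=50
  op3 P1: store L5 := 86 → I/M/I on L5; bus BusRdX; mem=90
  op4 P1: load  L6 → I/E/I on L6; bus BusRd; mem=0
  op5 P0: store L6 := 28 → M/I/I on L6; bus BusRdX; mem=0
  op6 P0: load  L1 → E/I/I on L1; bus BusRd; mem=30
  op7 P2: store L4 := 96 → I/I/M on L4; bus BusRdX; mem=80
  op8 P2: load  L6 → O/I/S on L6; bus BusRd; mem=0
  op9 P1: load  L6 → O/S/S on L6; bus BusRd; mem=0
  op10 P1: load  L6 → O/S/S on L6; bus (none); mem=0
  op11 P1: store L5 := 71 → I/M/I on L5; bus (none); mem=90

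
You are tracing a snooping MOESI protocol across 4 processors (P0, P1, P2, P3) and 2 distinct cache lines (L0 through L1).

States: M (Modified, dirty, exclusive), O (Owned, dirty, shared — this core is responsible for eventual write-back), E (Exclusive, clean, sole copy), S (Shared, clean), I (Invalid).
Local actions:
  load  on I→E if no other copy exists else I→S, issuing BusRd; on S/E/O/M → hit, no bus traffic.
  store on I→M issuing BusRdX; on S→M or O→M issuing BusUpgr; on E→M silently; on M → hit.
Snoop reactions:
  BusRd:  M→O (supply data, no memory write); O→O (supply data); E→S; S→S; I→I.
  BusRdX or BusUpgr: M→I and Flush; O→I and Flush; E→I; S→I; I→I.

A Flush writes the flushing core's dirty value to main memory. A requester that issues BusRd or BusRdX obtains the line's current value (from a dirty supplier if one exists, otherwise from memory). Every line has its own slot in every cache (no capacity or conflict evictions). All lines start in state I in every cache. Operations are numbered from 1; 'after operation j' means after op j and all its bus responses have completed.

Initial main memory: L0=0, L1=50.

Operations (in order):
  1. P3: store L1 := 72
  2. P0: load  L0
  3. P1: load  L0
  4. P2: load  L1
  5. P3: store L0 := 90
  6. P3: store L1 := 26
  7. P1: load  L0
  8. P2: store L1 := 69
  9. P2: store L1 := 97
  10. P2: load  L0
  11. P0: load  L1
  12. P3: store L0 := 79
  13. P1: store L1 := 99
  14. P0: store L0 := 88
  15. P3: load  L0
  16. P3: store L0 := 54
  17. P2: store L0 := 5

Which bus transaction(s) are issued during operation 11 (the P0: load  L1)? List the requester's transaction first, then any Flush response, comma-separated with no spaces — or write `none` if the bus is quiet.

bus = BusRd

[1] P3: store L1 := 72 | P0:I, P1:I, P2:I, P3:M(72) | bus: BusRdX
[2] P0: load  L0 | P0:E(0), P1:I, P2:I, P3:I | bus: BusRd
[3] P1: load  L0 | P0:S(0), P1:S(0), P2:I, P3:I | bus: BusRd
[4] P2: load  L1 | P0:I, P1:I, P2:S(72), P3:O(72) | bus: BusRd
[5] P3: store L0 := 90 | P0:I, P1:I, P2:I, P3:M(90) | bus: BusRdX
[6] P3: store L1 := 26 | P0:I, P1:I, P2:I, P3:M(26) | bus: BusUpgr
[7] P1: load  L0 | P0:I, P1:S(90), P2:I, P3:O(90) | bus: BusRd
[8] P2: store L1 := 69 | P0:I, P1:I, P2:M(69), P3:I | bus: BusRdX,Flush
[9] P2: store L1 := 97 | P0:I, P1:I, P2:M(97), P3:I | bus: none
[10] P2: load  L0 | P0:I, P1:S(90), P2:S(90), P3:O(90) | bus: BusRd
[11] P0: load  L1 | P0:S(97), P1:I, P2:O(97), P3:I | bus: BusRd
[12] P3: store L0 := 79 | P0:I, P1:I, P2:I, P3:M(79) | bus: BusUpgr
[13] P1: store L1 := 99 | P0:I, P1:M(99), P2:I, P3:I | bus: BusRdX,Flush
[14] P0: store L0 := 88 | P0:M(88), P1:I, P2:I, P3:I | bus: BusRdX,Flush
[15] P3: load  L0 | P0:O(88), P1:I, P2:I, P3:S(88) | bus: BusRd
[16] P3: store L0 := 54 | P0:I, P1:I, P2:I, P3:M(54) | bus: BusUpgr,Flush
[17] P2: store L0 := 5 | P0:I, P1:I, P2:M(5), P3:I | bus: BusRdX,Flush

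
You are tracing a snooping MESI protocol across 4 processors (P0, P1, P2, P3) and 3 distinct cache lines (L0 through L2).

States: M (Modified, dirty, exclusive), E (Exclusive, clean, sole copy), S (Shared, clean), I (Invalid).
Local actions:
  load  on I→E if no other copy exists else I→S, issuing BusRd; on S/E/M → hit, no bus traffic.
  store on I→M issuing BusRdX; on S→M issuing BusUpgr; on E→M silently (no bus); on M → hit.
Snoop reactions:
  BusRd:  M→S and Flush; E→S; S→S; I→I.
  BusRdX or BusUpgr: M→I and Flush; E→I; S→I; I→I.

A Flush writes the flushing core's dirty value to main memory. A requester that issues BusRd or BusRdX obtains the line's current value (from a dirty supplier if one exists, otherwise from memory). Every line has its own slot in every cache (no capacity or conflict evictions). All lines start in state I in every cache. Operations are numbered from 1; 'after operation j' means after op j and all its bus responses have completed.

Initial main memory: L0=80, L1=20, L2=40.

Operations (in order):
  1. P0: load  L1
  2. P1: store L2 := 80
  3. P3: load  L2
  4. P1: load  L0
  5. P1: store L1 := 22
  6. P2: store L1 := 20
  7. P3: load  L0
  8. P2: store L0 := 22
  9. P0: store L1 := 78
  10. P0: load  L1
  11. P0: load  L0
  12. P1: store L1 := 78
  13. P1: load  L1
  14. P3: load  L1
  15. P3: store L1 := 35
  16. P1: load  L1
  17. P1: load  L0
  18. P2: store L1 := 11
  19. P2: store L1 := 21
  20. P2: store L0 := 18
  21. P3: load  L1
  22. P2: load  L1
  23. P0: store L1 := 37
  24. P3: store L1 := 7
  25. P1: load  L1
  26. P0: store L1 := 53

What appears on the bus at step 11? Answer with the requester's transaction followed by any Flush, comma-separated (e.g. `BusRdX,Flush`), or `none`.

bus = BusRd,Flush

1. P0: load  L1  bus=[BusRd]  L1: P0=E P1=I P2=I P3=I  mem[L1]=20
2. P1: store L2 := 80  bus=[BusRdX]  L2: P0=I P1=M P2=I P3=I  mem[L2]=40
3. P3: load  L2  bus=[BusRd,Flush]  L2: P0=I P1=S P2=I P3=S  mem[L2]=80
4. P1: load  L0  bus=[BusRd]  L0: P0=I P1=E P2=I P3=I  mem[L0]=80
5. P1: store L1 := 22  bus=[BusRdX]  L1: P0=I P1=M P2=I P3=I  mem[L1]=20
6. P2: store L1 := 20  bus=[BusRdX,Flush]  L1: P0=I P1=I P2=M P3=I  mem[L1]=22
7. P3: load  L0  bus=[BusRd]  L0: P0=I P1=S P2=I P3=S  mem[L0]=80
8. P2: store L0 := 22  bus=[BusRdX]  L0: P0=I P1=I P2=M P3=I  mem[L0]=80
9. P0: store L1 := 78  bus=[BusRdX,Flush]  L1: P0=M P1=I P2=I P3=I  mem[L1]=20
10. P0: load  L1  bus=[-]  L1: P0=M P1=I P2=I P3=I  mem[L1]=20
11. P0: load  L0  bus=[BusRd,Flush]  L0: P0=S P1=I P2=S P3=I  mem[L0]=22
12. P1: store L1 := 78  bus=[BusRdX,Flush]  L1: P0=I P1=M P2=I P3=I  mem[L1]=78
13. P1: load  L1  bus=[-]  L1: P0=I P1=M P2=I P3=I  mem[L1]=78
14. P3: load  L1  bus=[BusRd,Flush]  L1: P0=I P1=S P2=I P3=S  mem[L1]=78
15. P3: store L1 := 35  bus=[BusUpgr]  L1: P0=I P1=I P2=I P3=M  mem[L1]=78
16. P1: load  L1  bus=[BusRd,Flush]  L1: P0=I P1=S P2=I P3=S  mem[L1]=35
17. P1: load  L0  bus=[BusRd]  L0: P0=S P1=S P2=S P3=I  mem[L0]=22
18. P2: store L1 := 11  bus=[BusRdX]  L1: P0=I P1=I P2=M P3=I  mem[L1]=35
19. P2: store L1 := 21  bus=[-]  L1: P0=I P1=I P2=M P3=I  mem[L1]=35
20. P2: store L0 := 18  bus=[BusUpgr]  L0: P0=I P1=I P2=M P3=I  mem[L0]=22
21. P3: load  L1  bus=[BusRd,Flush]  L1: P0=I P1=I P2=S P3=S  mem[L1]=21
22. P2: load  L1  bus=[-]  L1: P0=I P1=I P2=S P3=S  mem[L1]=21
23. P0: store L1 := 37  bus=[BusRdX]  L1: P0=M P1=I P2=I P3=I  mem[L1]=21
24. P3: store L1 := 7  bus=[BusRdX,Flush]  L1: P0=I P1=I P2=I P3=M  mem[L1]=37
25. P1: load  L1  bus=[BusRd,Flush]  L1: P0=I P1=S P2=I P3=S  mem[L1]=7
26. P0: store L1 := 53  bus=[BusRdX]  L1: P0=M P1=I P2=I P3=I  mem[L1]=7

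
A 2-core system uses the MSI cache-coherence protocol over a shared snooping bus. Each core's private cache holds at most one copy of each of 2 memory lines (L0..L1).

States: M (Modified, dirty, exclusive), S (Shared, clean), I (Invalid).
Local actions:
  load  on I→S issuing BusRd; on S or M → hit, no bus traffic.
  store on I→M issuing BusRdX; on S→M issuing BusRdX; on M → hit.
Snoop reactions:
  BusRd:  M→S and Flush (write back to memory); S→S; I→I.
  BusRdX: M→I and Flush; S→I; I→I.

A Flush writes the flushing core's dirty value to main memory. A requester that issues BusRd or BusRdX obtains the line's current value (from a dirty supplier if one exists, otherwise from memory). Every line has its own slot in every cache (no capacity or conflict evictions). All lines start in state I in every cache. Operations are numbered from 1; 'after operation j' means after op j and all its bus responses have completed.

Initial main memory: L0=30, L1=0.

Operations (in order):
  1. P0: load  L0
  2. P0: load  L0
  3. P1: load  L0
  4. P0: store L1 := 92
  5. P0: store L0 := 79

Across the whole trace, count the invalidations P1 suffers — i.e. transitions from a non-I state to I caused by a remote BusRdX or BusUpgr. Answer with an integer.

[1] P0: load  L0 | P0:S(30), P1:I | bus: BusRd
[2] P0: load  L0 | P0:S(30), P1:I | bus: none
[3] P1: load  L0 | P0:S(30), P1:S(30) | bus: BusRd
[4] P0: store L1 := 92 | P0:M(92), P1:I | bus: BusRdX
[5] P0: store L0 := 79 | P0:M(79), P1:I | bus: BusRdX

invalidations = 1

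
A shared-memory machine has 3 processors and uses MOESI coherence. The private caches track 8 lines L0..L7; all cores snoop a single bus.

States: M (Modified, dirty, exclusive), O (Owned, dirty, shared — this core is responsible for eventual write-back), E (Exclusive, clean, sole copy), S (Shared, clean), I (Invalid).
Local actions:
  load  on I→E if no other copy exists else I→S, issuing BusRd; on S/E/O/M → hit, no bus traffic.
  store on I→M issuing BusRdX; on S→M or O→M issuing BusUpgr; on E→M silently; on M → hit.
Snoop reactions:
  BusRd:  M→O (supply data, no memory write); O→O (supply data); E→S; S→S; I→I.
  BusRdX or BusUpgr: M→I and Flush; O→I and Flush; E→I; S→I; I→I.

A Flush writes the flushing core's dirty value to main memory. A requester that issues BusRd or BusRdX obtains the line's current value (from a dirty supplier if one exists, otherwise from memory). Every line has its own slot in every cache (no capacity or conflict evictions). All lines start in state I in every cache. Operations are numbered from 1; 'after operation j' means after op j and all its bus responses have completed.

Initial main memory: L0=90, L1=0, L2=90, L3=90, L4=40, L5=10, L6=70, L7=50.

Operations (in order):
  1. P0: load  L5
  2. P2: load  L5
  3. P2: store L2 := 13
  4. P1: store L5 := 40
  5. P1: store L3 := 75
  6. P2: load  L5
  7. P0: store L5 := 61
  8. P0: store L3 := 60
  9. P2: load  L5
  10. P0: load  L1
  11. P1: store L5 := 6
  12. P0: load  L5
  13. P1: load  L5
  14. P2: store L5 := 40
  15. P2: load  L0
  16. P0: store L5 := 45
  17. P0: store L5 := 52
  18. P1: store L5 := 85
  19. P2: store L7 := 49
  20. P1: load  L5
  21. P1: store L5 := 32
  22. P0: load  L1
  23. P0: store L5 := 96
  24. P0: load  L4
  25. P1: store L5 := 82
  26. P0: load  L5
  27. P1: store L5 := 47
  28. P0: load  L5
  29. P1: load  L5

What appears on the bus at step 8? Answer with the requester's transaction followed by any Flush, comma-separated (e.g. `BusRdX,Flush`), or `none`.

step 1: P0: load  L5  ⟶  EII  (L5)  txn=BusRd  M[L5]=10
step 2: P2: load  L5  ⟶  SIS  (L5)  txn=BusRd  M[L5]=10
step 3: P2: store L2 := 13  ⟶  IIM  (L2)  txn=BusRdX  M[L2]=90
step 4: P1: store L5 := 40  ⟶  IMI  (L5)  txn=BusRdX  M[L5]=10
step 5: P1: store L3 := 75  ⟶  IMI  (L3)  txn=BusRdX  M[L3]=90
step 6: P2: load  L5  ⟶  IOS  (L5)  txn=BusRd  M[L5]=10
step 7: P0: store L5 := 61  ⟶  MII  (L5)  txn=BusRdX+Flush  M[L5]=40
step 8: P0: store L3 := 60  ⟶  MII  (L3)  txn=BusRdX+Flush  M[L3]=75
step 9: P2: load  L5  ⟶  OIS  (L5)  txn=BusRd  M[L5]=40
step 10: P0: load  L1  ⟶  EII  (L1)  txn=BusRd  M[L1]=0
step 11: P1: store L5 := 6  ⟶  IMI  (L5)  txn=BusRdX+Flush  M[L5]=61
step 12: P0: load  L5  ⟶  SOI  (L5)  txn=BusRd  M[L5]=61
step 13: P1: load  L5  ⟶  SOI  (L5)  txn=∅  M[L5]=61
step 14: P2: store L5 := 40  ⟶  IIM  (L5)  txn=BusRdX+Flush  M[L5]=6
step 15: P2: load  L0  ⟶  IIE  (L0)  txn=BusRd  M[L0]=90
step 16: P0: store L5 := 45  ⟶  MII  (L5)  txn=BusRdX+Flush  M[L5]=40
step 17: P0: store L5 := 52  ⟶  MII  (L5)  txn=∅  M[L5]=40
step 18: P1: store L5 := 85  ⟶  IMI  (L5)  txn=BusRdX+Flush  M[L5]=52
step 19: P2: store L7 := 49  ⟶  IIM  (L7)  txn=BusRdX  M[L7]=50
step 20: P1: load  L5  ⟶  IMI  (L5)  txn=∅  M[L5]=52
step 21: P1: store L5 := 32  ⟶  IMI  (L5)  txn=∅  M[L5]=52
step 22: P0: load  L1  ⟶  EII  (L1)  txn=∅  M[L1]=0
step 23: P0: store L5 := 96  ⟶  MII  (L5)  txn=BusRdX+Flush  M[L5]=32
step 24: P0: load  L4  ⟶  EII  (L4)  txn=BusRd  M[L4]=40
step 25: P1: store L5 := 82  ⟶  IMI  (L5)  txn=BusRdX+Flush  M[L5]=96
step 26: P0: load  L5  ⟶  SOI  (L5)  txn=BusRd  M[L5]=96
step 27: P1: store L5 := 47  ⟶  IMI  (L5)  txn=BusUpgr  M[L5]=96
step 28: P0: load  L5  ⟶  SOI  (L5)  txn=BusRd  M[L5]=96
step 29: P1: load  L5  ⟶  SOI  (L5)  txn=∅  M[L5]=96

bus = BusRdX,Flush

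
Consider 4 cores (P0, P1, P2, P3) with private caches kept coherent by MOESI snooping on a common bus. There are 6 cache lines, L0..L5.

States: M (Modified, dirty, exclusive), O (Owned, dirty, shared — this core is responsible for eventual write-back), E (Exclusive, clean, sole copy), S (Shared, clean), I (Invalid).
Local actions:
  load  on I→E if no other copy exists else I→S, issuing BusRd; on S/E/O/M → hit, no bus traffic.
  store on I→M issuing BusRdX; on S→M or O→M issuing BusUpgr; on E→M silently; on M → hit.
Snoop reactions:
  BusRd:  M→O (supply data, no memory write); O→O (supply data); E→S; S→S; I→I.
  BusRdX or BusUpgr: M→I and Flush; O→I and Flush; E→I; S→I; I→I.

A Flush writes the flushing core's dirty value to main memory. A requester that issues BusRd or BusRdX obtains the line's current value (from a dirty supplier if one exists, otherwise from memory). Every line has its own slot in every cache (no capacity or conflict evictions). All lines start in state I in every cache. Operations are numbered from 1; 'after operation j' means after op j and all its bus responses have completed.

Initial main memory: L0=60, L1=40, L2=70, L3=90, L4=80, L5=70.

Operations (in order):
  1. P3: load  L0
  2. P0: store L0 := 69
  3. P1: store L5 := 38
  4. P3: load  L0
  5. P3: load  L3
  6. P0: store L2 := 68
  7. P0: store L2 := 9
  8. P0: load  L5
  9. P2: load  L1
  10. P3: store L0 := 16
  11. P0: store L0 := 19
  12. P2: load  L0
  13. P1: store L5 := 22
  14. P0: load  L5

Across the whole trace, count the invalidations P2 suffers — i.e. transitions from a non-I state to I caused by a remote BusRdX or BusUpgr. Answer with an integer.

[1] P3: load  L0 | P0:I, P1:I, P2:I, P3:E(60) | bus: BusRd
[2] P0: store L0 := 69 | P0:M(69), P1:I, P2:I, P3:I | bus: BusRdX
[3] P1: store L5 := 38 | P0:I, P1:M(38), P2:I, P3:I | bus: BusRdX
[4] P3: load  L0 | P0:O(69), P1:I, P2:I, P3:S(69) | bus: BusRd
[5] P3: load  L3 | P0:I, P1:I, P2:I, P3:E(90) | bus: BusRd
[6] P0: store L2 := 68 | P0:M(68), P1:I, P2:I, P3:I | bus: BusRdX
[7] P0: store L2 := 9 | P0:M(9), P1:I, P2:I, P3:I | bus: none
[8] P0: load  L5 | P0:S(38), P1:O(38), P2:I, P3:I | bus: BusRd
[9] P2: load  L1 | P0:I, P1:I, P2:E(40), P3:I | bus: BusRd
[10] P3: store L0 := 16 | P0:I, P1:I, P2:I, P3:M(16) | bus: BusUpgr,Flush
[11] P0: store L0 := 19 | P0:M(19), P1:I, P2:I, P3:I | bus: BusRdX,Flush
[12] P2: load  L0 | P0:O(19), P1:I, P2:S(19), P3:I | bus: BusRd
[13] P1: store L5 := 22 | P0:I, P1:M(22), P2:I, P3:I | bus: BusUpgr
[14] P0: load  L5 | P0:S(22), P1:O(22), P2:I, P3:I | bus: BusRd

invalidations = 0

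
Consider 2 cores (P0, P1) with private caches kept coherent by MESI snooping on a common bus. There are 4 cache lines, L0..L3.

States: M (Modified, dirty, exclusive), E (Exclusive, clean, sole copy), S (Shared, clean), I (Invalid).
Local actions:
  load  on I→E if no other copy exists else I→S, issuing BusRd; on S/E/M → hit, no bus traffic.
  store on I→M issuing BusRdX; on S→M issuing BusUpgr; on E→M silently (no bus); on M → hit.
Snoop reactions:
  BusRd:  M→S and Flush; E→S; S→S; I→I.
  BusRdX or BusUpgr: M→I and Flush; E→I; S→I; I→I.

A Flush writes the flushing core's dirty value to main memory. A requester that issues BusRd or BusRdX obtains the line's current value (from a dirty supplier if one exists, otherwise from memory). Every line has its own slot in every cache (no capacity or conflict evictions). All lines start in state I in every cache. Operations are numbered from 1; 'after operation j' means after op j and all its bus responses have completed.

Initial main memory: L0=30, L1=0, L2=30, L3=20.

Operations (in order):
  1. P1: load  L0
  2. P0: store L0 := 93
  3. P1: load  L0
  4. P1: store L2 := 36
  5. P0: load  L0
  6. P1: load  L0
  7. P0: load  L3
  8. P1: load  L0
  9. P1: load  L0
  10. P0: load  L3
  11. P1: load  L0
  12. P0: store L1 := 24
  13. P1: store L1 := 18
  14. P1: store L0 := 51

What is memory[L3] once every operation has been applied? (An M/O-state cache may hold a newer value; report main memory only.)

memory[L3] = 20

  op1 P1: load  L0 → I/E on L0; bus BusRd; mem=30
  op2 P0: store L0 := 93 → M/I on L0; bus BusRdX; mem=30
  op3 P1: load  L0 → S/S on L0; bus BusRd Flush; mem=93
  op4 P1: store L2 := 36 → I/M on L2; bus BusRdX; mem=30
  op5 P0: load  L0 → S/S on L0; bus (none); mem=93
  op6 P1: load  L0 → S/S on L0; bus (none); mem=93
  op7 P0: load  L3 → E/I on L3; bus BusRd; mem=20
  op8 P1: load  L0 → S/S on L0; bus (none); mem=93
  op9 P1: load  L0 → S/S on L0; bus (none); mem=93
  op10 P0: load  L3 → E/I on L3; bus (none); mem=20
  op11 P1: load  L0 → S/S on L0; bus (none); mem=93
  op12 P0: store L1 := 24 → M/I on L1; bus BusRdX; mem=0
  op13 P1: store L1 := 18 → I/M on L1; bus BusRdX Flush; mem=24
  op14 P1: store L0 := 51 → I/M on L0; bus BusUpgr; mem=93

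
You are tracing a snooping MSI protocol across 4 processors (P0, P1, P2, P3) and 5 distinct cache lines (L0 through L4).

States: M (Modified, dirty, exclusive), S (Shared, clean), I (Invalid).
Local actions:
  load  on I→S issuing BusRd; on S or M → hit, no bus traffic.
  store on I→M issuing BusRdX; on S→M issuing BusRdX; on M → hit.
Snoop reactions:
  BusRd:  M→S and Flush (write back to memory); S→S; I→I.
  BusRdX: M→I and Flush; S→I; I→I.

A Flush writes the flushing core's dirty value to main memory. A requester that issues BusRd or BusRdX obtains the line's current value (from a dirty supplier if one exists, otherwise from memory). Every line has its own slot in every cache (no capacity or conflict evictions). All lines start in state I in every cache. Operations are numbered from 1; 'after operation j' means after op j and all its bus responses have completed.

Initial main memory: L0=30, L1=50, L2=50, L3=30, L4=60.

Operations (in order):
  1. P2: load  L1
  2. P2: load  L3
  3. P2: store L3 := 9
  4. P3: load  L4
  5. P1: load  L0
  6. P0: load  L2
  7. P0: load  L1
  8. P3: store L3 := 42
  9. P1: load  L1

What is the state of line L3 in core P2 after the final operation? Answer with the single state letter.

state = I

[1] P2: load  L1 | P0:I, P1:I, P2:S(50), P3:I | bus: BusRd
[2] P2: load  L3 | P0:I, P1:I, P2:S(30), P3:I | bus: BusRd
[3] P2: store L3 := 9 | P0:I, P1:I, P2:M(9), P3:I | bus: BusRdX
[4] P3: load  L4 | P0:I, P1:I, P2:I, P3:S(60) | bus: BusRd
[5] P1: load  L0 | P0:I, P1:S(30), P2:I, P3:I | bus: BusRd
[6] P0: load  L2 | P0:S(50), P1:I, P2:I, P3:I | bus: BusRd
[7] P0: load  L1 | P0:S(50), P1:I, P2:S(50), P3:I | bus: BusRd
[8] P3: store L3 := 42 | P0:I, P1:I, P2:I, P3:M(42) | bus: BusRdX,Flush
[9] P1: load  L1 | P0:S(50), P1:S(50), P2:S(50), P3:I | bus: BusRd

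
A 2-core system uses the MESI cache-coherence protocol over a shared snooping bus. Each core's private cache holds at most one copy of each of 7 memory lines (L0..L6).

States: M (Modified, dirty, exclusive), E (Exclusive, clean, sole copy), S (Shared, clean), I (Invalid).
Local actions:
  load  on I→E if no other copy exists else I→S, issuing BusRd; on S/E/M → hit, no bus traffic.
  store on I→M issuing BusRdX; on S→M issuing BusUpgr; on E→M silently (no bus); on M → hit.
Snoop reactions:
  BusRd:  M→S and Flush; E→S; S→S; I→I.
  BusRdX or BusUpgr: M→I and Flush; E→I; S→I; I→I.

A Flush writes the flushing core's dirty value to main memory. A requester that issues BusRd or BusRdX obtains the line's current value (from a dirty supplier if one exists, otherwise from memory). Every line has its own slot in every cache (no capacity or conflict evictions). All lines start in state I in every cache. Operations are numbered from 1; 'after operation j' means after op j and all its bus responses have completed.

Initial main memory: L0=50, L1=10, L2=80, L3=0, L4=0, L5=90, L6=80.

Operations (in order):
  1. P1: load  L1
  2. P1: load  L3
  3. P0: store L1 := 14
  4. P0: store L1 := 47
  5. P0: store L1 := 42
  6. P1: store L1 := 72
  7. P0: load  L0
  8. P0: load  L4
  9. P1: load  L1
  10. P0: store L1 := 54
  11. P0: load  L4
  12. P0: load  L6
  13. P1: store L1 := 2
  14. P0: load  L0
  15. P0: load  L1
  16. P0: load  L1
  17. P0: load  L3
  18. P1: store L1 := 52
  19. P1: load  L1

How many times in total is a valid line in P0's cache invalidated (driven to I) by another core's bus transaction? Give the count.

[1] P1: load  L1 | P0:I, P1:E(10) | bus: BusRd
[2] P1: load  L3 | P0:I, P1:E(0) | bus: BusRd
[3] P0: store L1 := 14 | P0:M(14), P1:I | bus: BusRdX
[4] P0: store L1 := 47 | P0:M(47), P1:I | bus: none
[5] P0: store L1 := 42 | P0:M(42), P1:I | bus: none
[6] P1: store L1 := 72 | P0:I, P1:M(72) | bus: BusRdX,Flush
[7] P0: load  L0 | P0:E(50), P1:I | bus: BusRd
[8] P0: load  L4 | P0:E(0), P1:I | bus: BusRd
[9] P1: load  L1 | P0:I, P1:M(72) | bus: none
[10] P0: store L1 := 54 | P0:M(54), P1:I | bus: BusRdX,Flush
[11] P0: load  L4 | P0:E(0), P1:I | bus: none
[12] P0: load  L6 | P0:E(80), P1:I | bus: BusRd
[13] P1: store L1 := 2 | P0:I, P1:M(2) | bus: BusRdX,Flush
[14] P0: load  L0 | P0:E(50), P1:I | bus: none
[15] P0: load  L1 | P0:S(2), P1:S(2) | bus: BusRd,Flush
[16] P0: load  L1 | P0:S(2), P1:S(2) | bus: none
[17] P0: load  L3 | P0:S(0), P1:S(0) | bus: BusRd
[18] P1: store L1 := 52 | P0:I, P1:M(52) | bus: BusUpgr
[19] P1: load  L1 | P0:I, P1:M(52) | bus: none

invalidations = 3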